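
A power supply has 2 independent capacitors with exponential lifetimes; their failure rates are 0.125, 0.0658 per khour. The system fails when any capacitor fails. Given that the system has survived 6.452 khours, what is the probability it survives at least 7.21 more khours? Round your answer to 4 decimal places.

Time to first failure ~ Exp(Σλ) with Σλ = 0.1908.
By memorylessness, P(T > 6.452+7.21 | T > 6.452) = P(T > 7.21) = e^(−0.1908·7.21) ≈ 0.2527.

0.2527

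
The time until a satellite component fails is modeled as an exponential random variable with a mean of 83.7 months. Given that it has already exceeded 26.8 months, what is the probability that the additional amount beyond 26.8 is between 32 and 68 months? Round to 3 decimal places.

0.238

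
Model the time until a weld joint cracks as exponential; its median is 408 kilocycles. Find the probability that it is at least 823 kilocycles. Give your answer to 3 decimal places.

For an exponential, median = ln(2)/λ, so λ = ln 2 / 408 = 0.00169889 per kilocycle.
P(X > 823) = e^(−λ·823) = e^(−1.3982) ≈ 0.247.

0.247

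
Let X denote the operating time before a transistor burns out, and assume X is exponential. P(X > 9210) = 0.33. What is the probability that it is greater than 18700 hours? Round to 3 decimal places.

e^(−λ·9210) = 0.33 ⇒ λ = −ln(0.33)/9210 = 0.000120376.
P(X > 18700) = e^(−0.000120376·18700) = e^(−2.251) ≈ 0.105.

0.105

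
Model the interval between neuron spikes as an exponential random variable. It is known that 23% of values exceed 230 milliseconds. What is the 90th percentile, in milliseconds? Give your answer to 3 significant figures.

360

e^(−λ·230) = 0.23 ⇒ λ = −ln(0.23)/230 = 0.0063899.
90th percentile: 1 − e^(−λt) = 0.9, t = −ln(0.1)/λ = 360.348 milliseconds.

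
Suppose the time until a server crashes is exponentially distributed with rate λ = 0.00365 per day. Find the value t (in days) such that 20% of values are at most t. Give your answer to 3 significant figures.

Set 1 − e^(−λt) = 0.2, so t = −ln(0.8)/λ = 0.22314/0.00365 ≈ 61.1352 days.

61.1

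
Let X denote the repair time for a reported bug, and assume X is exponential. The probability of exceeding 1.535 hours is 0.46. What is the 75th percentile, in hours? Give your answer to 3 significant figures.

2.74

e^(−λ·1.535) = 0.46 ⇒ λ = −ln(0.46)/1.535 = 0.505882.
75th percentile: 1 − e^(−λt) = 0.75, t = −ln(0.25)/λ = 2.74035 hours.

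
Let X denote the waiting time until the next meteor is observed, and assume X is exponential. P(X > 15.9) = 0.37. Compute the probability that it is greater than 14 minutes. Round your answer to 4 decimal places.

0.4167

e^(−λ·15.9) = 0.37 ⇒ λ = −ln(0.37)/15.9 = 0.0625316.
P(X > 14) = e^(−0.0625316·14) = e^(−0.87544) ≈ 0.4167.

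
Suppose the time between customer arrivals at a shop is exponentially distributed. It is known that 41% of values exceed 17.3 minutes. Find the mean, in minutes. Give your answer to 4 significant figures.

19.40

e^(−λ·17.3) = 0.41 ⇒ λ = −ln(0.41)/17.3 = 0.0515375.
Mean = 1/λ = 19.4034 minutes.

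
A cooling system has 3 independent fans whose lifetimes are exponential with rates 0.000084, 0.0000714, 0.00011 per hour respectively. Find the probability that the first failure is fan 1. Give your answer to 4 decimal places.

The time to first failure is exponential with rate Σλ = 0.000084 + 0.0000714 + 0.00011 = 0.0002654.
P(fan 1 first) = λ_1/Σλ = 0.000084/0.0002654 ≈ 0.3165.

0.3165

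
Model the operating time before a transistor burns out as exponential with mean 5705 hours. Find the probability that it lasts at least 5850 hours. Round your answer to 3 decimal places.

0.359

The rate is λ = 1/5705 = 0.000175285 per hour.
P(X > 5850) = e^(−λ·5850) = e^(−1.0254) ≈ 0.359.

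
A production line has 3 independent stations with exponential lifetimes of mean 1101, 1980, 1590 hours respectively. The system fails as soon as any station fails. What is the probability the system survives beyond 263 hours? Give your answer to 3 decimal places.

0.584

The first failure time is exponential with rate Σλ_i = 1/1101 + 1/1980 + 1/1590 = 0.00204225 per hour.
P(min > 263) = e^(−0.00204225·263) = e^(−0.53711) ≈ 0.584.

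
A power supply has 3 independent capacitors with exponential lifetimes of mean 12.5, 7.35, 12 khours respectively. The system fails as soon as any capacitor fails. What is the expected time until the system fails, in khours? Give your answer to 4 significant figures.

3.340

The first failure time is exponential with rate Σλ_i = 1/12.5 + 1/7.35 + 1/12 = 0.299388 per khour.
E[min] = 1/Σλ = 1/0.299388 = 3.34015 khours.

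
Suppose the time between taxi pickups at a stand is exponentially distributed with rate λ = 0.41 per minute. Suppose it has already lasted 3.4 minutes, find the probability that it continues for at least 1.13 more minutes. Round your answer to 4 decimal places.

By the memoryless property, P(X > 3.4+1.13 | X > 3.4) = P(X > 1.13).
P(X > 1.13) = e^(−0.4633) ≈ 0.6292.

0.6292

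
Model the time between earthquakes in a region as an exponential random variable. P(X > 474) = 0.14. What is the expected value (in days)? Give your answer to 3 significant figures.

e^(−λ·474) = 0.14 ⇒ λ = −ln(0.14)/474 = 0.00414792.
Mean = 1/λ = 241.085 days.

241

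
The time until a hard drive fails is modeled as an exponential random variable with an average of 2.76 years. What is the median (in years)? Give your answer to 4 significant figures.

The rate is λ = 1/2.76 = 0.362319 per year.
Set 1 − e^(−λt) = 0.5, so t = −ln(0.5)/λ = 0.69315/0.362319 ≈ 1.91309 years.

1.913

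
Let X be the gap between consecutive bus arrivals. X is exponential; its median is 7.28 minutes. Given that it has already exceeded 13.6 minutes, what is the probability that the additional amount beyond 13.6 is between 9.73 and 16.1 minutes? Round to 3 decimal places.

0.180

For an exponential, median = ln(2)/λ, so λ = ln 2 / 7.28 = 0.0952125 per minute.
Memoryless: the residual past 13.6 is again Exp(λ).
P(9.73 < residual < 16.1) = e^(−λ·9.73) − e^(−λ·16.1) = 0.39597 − 0.21590 ≈ 0.180.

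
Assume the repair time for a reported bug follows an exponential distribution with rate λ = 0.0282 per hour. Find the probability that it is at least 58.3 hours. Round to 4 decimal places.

0.1932

P(X > 58.3) = e^(−λ·58.3) = e^(−1.6441) ≈ 0.1932.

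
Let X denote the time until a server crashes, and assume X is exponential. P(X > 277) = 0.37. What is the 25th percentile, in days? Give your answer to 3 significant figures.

80.1

e^(−λ·277) = 0.37 ⇒ λ = −ln(0.37)/277 = 0.00358936.
25th percentile: 1 − e^(−λt) = 0.25, t = −ln(0.75)/λ = 80.1486 days.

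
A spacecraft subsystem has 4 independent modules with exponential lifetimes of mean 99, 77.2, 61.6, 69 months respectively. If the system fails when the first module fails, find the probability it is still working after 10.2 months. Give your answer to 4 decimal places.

The first failure time is exponential with rate Σλ_i = 1/99 + 1/77.2 + 1/61.6 + 1/69 = 0.0537809 per month.
P(min > 10.2) = e^(−0.0537809·10.2) = e^(−0.54857) ≈ 0.5778.

0.5778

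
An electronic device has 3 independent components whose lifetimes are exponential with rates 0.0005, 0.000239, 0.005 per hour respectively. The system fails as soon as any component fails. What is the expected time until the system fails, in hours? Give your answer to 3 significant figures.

The time to first failure is exponential with rate Σλ = 0.0005 + 0.000239 + 0.005 = 0.005739.
E[min] = 1/Σλ = 1/0.005739 = 174.246 hours.

174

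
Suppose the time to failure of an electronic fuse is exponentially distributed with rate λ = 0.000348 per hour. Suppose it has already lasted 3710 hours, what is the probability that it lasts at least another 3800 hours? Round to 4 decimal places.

P(X > s+t | X > s) = e^(−λ(s+t))/e^(−λs) = e^(−λt), independent of s = 3710.
P(X > 3800) = e^(−1.3224) ≈ 0.2665.

0.2665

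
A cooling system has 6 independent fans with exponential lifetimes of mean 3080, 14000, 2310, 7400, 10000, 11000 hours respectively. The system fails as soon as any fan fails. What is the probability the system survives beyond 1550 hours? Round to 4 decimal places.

The first failure time is exponential with rate Σλ_i = 1/3080 + 1/14000 + 1/2310 + 1/7400 + 1/10000 + 1/11000 = 0.00115505 per hour.
P(min > 1550) = e^(−0.00115505·1550) = e^(−1.7903) ≈ 0.1669.

0.1669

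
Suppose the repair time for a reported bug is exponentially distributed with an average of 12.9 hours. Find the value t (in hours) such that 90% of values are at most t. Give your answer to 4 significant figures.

29.70

The rate is λ = 1/12.9 = 0.0775194 per hour.
Set 1 − e^(−λt) = 0.9, so t = −ln(0.1)/λ = 2.3026/0.0775194 ≈ 29.7033 hours.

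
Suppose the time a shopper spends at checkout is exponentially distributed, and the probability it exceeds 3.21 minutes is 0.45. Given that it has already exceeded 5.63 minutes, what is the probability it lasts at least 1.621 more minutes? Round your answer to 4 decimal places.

0.6682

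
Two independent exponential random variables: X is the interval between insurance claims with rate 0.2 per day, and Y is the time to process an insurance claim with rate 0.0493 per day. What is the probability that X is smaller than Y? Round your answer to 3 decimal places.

0.802

λ_1 = 0.2, λ_2 = 0.0493.
For independent exponentials, P(X < Y) = λ_1/(λ_1+λ_2) = 0.2/0.2493 ≈ 0.802.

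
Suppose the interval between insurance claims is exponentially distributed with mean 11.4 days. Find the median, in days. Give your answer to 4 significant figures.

The rate is λ = 1/11.4 = 0.0877193 per day.
Set 1 − e^(−λt) = 0.5, so t = −ln(0.5)/λ = 0.69315/0.0877193 ≈ 7.90188 days.

7.902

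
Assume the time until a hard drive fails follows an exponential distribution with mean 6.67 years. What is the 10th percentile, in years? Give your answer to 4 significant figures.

The rate is λ = 1/6.67 = 0.149925 per year.
Set 1 − e^(−λt) = 0.1, so t = −ln(0.9)/λ = 0.10536/0.149925 ≈ 0.702755 years.

0.7028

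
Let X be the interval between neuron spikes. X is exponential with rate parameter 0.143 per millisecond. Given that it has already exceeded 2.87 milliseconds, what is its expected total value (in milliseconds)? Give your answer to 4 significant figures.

9.863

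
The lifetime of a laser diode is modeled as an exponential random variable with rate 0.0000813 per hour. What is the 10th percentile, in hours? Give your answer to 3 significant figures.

Set 1 − e^(−λt) = 0.1, so t = −ln(0.9)/λ = 0.10536/0.0000813 ≈ 1295.95 hours.

1300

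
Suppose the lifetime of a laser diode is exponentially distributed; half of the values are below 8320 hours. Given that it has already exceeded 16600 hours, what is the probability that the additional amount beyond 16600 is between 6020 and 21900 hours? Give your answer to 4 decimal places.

For an exponential, median = ln(2)/λ, so λ = ln 2 / 8320 = 0.000083311 per hour.
Memoryless: the residual past 16600 is again Exp(λ).
P(6020 < residual < 21900) = e^(−λ·6020) − e^(−λ·21900) = 0.60560 − 0.16130 ≈ 0.4443.

0.4443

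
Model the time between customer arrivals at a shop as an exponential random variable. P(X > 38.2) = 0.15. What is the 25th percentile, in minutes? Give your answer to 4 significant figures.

5.793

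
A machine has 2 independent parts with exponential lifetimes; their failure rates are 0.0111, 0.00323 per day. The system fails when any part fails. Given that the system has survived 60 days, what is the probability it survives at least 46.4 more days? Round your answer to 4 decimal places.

Time to first failure ~ Exp(Σλ) with Σλ = 0.01433.
By memorylessness, P(T > 60+46.4 | T > 60) = P(T > 46.4) = e^(−0.01433·46.4) ≈ 0.5143.

0.5143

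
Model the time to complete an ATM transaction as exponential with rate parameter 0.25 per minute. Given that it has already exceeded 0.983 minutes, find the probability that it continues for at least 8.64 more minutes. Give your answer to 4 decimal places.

The exponential is memoryless, so the remaining time is again Exp(λ): the condition X > 0.983 is irrelevant.
P(X > 8.64) = e^(−2.16) ≈ 0.1153.

0.1153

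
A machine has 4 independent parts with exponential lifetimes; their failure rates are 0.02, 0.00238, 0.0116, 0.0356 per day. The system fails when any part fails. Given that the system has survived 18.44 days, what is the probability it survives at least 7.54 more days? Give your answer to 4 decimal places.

Time to first failure ~ Exp(Σλ) with Σλ = 0.06958.
By memorylessness, P(T > 18.44+7.54 | T > 18.44) = P(T > 7.54) = e^(−0.06958·7.54) ≈ 0.5918.

0.5918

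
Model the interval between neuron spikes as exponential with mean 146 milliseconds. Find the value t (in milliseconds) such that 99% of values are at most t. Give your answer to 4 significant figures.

The rate is λ = 1/146 = 0.00684932 per millisecond.
Set 1 − e^(−λt) = 0.99, so t = −ln(0.01)/λ = 4.6052/0.00684932 ≈ 672.355 milliseconds.

672.4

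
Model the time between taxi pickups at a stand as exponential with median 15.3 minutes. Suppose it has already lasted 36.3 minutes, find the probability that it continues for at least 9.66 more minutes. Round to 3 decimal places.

For an exponential, median = ln(2)/λ, so λ = ln 2 / 15.3 = 0.0453037 per minute.
P(X > s+t | X > s) = e^(−λ(s+t))/e^(−λs) = e^(−λt), independent of s = 36.3.
P(X > 9.66) = e^(−0.43763) ≈ 0.646.

0.646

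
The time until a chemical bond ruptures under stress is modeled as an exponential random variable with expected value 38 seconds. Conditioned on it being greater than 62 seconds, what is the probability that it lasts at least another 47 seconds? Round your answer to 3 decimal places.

0.290

The rate is λ = 1/38 = 0.0263158 per second.
The exponential is memoryless, so the remaining time is again Exp(λ): the condition X > 62 is irrelevant.
P(X > 47) = e^(−1.2368) ≈ 0.290.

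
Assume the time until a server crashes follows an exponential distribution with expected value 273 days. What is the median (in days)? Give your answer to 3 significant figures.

189

The rate is λ = 1/273 = 0.003663 per day.
Set 1 − e^(−λt) = 0.5, so t = −ln(0.5)/λ = 0.69315/0.003663 ≈ 189.229 days.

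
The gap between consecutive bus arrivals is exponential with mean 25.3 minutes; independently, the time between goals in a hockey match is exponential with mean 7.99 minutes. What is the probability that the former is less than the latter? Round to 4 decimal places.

λ_1 = 1/25.3 = 0.0395257, λ_2 = 1/7.99 = 0.125156.
For independent exponentials, P(the former < the latter) = λ_1/(λ_1+λ_2) = 0.0395257/0.164682 ≈ 0.2400.

0.2400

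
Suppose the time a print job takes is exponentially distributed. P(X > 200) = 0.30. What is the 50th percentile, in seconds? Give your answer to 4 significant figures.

115.1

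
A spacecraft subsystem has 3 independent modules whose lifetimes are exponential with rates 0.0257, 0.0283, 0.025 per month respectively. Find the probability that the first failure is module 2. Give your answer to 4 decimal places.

0.3582

The time to first failure is exponential with rate Σλ = 0.0257 + 0.0283 + 0.025 = 0.079.
P(module 2 first) = λ_2/Σλ = 0.0283/0.079 ≈ 0.3582.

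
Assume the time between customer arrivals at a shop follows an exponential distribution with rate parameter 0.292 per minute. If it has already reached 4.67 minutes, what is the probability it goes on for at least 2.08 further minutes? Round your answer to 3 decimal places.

The exponential is memoryless, so the remaining time is again Exp(λ): the condition X > 4.67 is irrelevant.
P(X > 2.08) = e^(−0.60736) ≈ 0.545.

0.545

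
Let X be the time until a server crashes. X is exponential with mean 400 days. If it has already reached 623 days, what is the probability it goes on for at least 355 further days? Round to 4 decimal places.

0.4117

The rate is λ = 1/400 = 0.0025 per day.
By the memoryless property, P(X > 623+355 | X > 623) = P(X > 355).
P(X > 355) = e^(−0.8875) ≈ 0.4117.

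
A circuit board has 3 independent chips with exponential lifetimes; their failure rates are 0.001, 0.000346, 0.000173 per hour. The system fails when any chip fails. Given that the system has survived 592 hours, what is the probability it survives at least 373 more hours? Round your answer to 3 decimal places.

Time to first failure ~ Exp(Σλ) with Σλ = 0.001519.
By memorylessness, P(T > 592+373 | T > 592) = P(T > 373) = e^(−0.001519·373) ≈ 0.567.

0.567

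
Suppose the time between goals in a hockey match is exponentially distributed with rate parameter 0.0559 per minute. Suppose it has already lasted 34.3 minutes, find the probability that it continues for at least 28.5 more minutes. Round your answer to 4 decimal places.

0.2033

By the memoryless property, P(X > 34.3+28.5 | X > 34.3) = P(X > 28.5).
P(X > 28.5) = e^(−1.5931) ≈ 0.2033.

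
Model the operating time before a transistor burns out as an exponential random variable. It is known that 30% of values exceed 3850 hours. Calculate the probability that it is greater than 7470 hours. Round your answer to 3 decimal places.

0.097

e^(−λ·3850) = 0.30 ⇒ λ = −ln(0.30)/3850 = 0.00031272.
P(X > 7470) = e^(−0.00031272·7470) = e^(−2.336) ≈ 0.097.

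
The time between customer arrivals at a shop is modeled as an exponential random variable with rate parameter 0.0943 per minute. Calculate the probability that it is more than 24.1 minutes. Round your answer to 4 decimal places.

0.1030

P(X > 24.1) = e^(−λ·24.1) = e^(−2.2726) ≈ 0.1030.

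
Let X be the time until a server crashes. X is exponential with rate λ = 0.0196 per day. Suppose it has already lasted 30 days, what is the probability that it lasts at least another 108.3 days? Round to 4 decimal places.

0.1197

By the memoryless property, P(X > 30+108.3 | X > 30) = P(X > 108.3).
P(X > 108.3) = e^(−2.1227) ≈ 0.1197.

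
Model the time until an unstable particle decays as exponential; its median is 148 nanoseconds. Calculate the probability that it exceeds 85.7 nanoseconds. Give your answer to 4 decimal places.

0.6694

For an exponential, median = ln(2)/λ, so λ = ln 2 / 148 = 0.00468343 per nanosecond.
P(X > 85.7) = e^(−λ·85.7) = e^(−0.40137) ≈ 0.6694.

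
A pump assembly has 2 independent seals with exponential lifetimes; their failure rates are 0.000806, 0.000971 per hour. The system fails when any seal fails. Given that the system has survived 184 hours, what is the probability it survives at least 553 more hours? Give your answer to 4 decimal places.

0.3743

Time to first failure ~ Exp(Σλ) with Σλ = 0.001777.
By memorylessness, P(T > 184+553 | T > 184) = P(T > 553) = e^(−0.001777·553) ≈ 0.3743.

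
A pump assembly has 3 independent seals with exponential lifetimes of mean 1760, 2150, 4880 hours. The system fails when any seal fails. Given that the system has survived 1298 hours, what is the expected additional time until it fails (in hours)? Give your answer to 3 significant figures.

808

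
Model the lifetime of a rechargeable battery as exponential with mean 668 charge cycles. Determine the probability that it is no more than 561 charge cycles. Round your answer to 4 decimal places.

0.5682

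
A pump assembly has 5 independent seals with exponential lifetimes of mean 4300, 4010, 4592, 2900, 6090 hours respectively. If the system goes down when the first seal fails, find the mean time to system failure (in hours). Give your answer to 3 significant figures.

827

The first failure time is exponential with rate Σλ_i = 1/4300 + 1/4010 + 1/4592 + 1/2900 + 1/6090 = 0.00120874 per hour.
E[min] = 1/Σλ = 1/0.00120874 = 827.311 hours.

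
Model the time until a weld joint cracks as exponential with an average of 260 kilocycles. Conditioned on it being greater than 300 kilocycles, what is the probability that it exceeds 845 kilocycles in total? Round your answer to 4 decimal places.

The rate is λ = 1/260 = 0.00384615 per kilocycle.
P(X > s+t | X > s) = e^(−λ(s+t))/e^(−λs) = e^(−λt), independent of s = 300.
P(X > 545) = e^(−2.0962) ≈ 0.1229.

0.1229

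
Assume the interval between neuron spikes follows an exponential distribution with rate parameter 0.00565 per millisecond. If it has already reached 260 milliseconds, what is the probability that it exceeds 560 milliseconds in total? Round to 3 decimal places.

0.184

The exponential is memoryless, so the remaining time is again Exp(λ): the condition X > 260 is irrelevant.
P(X > 300) = e^(−1.695) ≈ 0.184.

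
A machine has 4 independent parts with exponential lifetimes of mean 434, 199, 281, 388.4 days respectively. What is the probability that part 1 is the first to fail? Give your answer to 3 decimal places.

0.171

Rates: λ_i = 1/mean_i → 0.00230415, 0.00502513, 0.00355872, 0.00257467; Σλ = 0.0134627.
P(part 1 first) = λ_1/Σλ = 0.00230415/0.0134627 ≈ 0.171.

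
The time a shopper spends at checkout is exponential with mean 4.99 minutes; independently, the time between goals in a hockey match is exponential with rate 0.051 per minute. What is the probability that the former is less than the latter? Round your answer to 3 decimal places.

λ_1 = 1/4.99 = 0.200401, λ_2 = 0.051.
For independent exponentials, P(the former < the latter) = λ_1/(λ_1+λ_2) = 0.200401/0.251401 ≈ 0.797.

0.797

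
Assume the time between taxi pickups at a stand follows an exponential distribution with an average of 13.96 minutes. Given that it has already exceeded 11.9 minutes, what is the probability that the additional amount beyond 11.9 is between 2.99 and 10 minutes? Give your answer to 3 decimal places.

0.319

The rate is λ = 1/13.96 = 0.0716332 per minute.
Memoryless: the residual past 11.9 is again Exp(λ).
P(2.99 < residual < 10) = e^(−λ·2.99) − e^(−λ·10) = 0.80720 − 0.48854 ≈ 0.319.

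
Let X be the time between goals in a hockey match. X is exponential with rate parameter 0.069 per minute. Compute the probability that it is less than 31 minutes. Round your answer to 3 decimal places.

0.882

P(X ≤ 31) = 1 − e^(−λ·31) = 1 − e^(−2.139) ≈ 0.882.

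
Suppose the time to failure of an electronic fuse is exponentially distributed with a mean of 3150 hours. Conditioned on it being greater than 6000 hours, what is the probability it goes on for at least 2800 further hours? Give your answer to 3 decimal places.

0.411

The rate is λ = 1/3150 = 0.00031746 per hour.
By the memoryless property, P(X > 6000+2800 | X > 6000) = P(X > 2800).
P(X > 2800) = e^(−0.88889) ≈ 0.411.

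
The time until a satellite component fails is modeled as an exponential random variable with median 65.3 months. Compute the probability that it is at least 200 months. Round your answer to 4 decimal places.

0.1197

For an exponential, median = ln(2)/λ, so λ = ln 2 / 65.3 = 0.0106148 per month.
P(X > 200) = e^(−λ·200) = e^(−2.123) ≈ 0.1197.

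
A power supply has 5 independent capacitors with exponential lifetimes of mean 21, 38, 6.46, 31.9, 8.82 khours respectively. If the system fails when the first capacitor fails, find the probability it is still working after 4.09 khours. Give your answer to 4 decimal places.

The first failure time is exponential with rate Σλ_i = 1/21 + 1/38 + 1/6.46 + 1/31.9 + 1/8.82 = 0.37346 per khour.
P(min > 4.09) = e^(−0.37346·4.09) = e^(−1.5275) ≈ 0.2171.

0.2171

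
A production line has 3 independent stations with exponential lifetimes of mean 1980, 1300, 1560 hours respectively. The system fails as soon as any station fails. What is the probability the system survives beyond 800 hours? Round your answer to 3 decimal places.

The first failure time is exponential with rate Σλ_i = 1/1980 + 1/1300 + 1/1560 = 0.00191531 per hour.
P(min > 800) = e^(−0.00191531·800) = e^(−1.5322) ≈ 0.216.

0.216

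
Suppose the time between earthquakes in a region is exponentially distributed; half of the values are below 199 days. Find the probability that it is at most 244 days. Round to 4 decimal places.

0.5725

For an exponential, median = ln(2)/λ, so λ = ln 2 / 199 = 0.00348315 per day.
P(X ≤ 244) = 1 − e^(−λ·244) = 1 − e^(−0.84989) ≈ 0.5725.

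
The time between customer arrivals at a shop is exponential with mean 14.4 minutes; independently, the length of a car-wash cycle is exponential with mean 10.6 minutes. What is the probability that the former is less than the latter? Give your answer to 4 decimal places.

0.4240

λ_1 = 1/14.4 = 0.0694444, λ_2 = 1/10.6 = 0.0943396.
For independent exponentials, P(the former < the latter) = λ_1/(λ_1+λ_2) = 0.0694444/0.163784 ≈ 0.4240.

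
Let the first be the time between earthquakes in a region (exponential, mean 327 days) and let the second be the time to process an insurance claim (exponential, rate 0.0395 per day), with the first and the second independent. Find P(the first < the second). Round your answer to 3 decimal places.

0.072

λ_1 = 1/327 = 0.0030581, λ_2 = 0.0395.
For independent exponentials, P(the first < the second) = λ_1/(λ_1+λ_2) = 0.0030581/0.0425581 ≈ 0.072.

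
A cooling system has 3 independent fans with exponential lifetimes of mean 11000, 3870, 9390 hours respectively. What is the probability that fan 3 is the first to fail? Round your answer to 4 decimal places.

Rates: λ_i = 1/mean_i → 0.0000909091, 0.000258398, 0.000106496; Σλ = 0.000455803.
P(fan 3 first) = λ_3/Σλ = 0.000106496/0.000455803 ≈ 0.2336.

0.2336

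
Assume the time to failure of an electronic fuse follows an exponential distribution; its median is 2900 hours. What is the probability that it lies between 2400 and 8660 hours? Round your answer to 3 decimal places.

For an exponential, median = ln(2)/λ, so λ = ln 2 / 2900 = 0.000239016 per hour.
P(2400 < X < 8660) = e^(−λ·2400) − e^(−λ·8660) = 0.56347 − 0.12620 ≈ 0.437.

0.437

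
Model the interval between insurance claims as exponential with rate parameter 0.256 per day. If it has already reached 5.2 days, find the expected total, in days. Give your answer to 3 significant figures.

9.11

By memorylessness, E[X | X > 5.2] = 5.2 + 1/λ = 5.2 + 3.90625 = 9.10625 days.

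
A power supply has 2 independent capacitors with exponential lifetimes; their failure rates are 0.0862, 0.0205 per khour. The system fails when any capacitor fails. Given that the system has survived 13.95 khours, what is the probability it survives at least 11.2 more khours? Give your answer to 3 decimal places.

0.303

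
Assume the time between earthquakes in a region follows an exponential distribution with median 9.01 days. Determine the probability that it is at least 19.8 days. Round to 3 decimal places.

0.218

For an exponential, median = ln(2)/λ, so λ = ln 2 / 9.01 = 0.0769309 per day.
P(X > 19.8) = e^(−λ·19.8) = e^(−1.5232) ≈ 0.218.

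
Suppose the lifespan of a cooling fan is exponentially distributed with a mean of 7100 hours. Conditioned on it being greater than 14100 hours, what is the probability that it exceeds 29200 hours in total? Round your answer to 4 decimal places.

The rate is λ = 1/7100 = 0.000140845 per hour.
By the memoryless property, P(X > 14100+15100 | X > 14100) = P(X > 15100).
P(X > 15100) = e^(−2.1268) ≈ 0.1192.

0.1192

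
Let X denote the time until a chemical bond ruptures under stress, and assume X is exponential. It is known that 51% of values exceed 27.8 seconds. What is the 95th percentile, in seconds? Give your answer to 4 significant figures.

123.7

e^(−λ·27.8) = 0.51 ⇒ λ = −ln(0.51)/27.8 = 0.024221.
95th percentile: 1 − e^(−λt) = 0.95, t = −ln(0.05)/λ = 123.683 seconds.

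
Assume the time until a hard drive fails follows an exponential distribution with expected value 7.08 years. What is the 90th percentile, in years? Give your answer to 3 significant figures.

The rate is λ = 1/7.08 = 0.141243 per year.
Set 1 − e^(−λt) = 0.9, so t = −ln(0.1)/λ = 2.3026/0.141243 ≈ 16.3023 years.

16.3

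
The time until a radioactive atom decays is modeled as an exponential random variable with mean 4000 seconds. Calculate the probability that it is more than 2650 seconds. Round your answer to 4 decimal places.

0.5156

The rate is λ = 1/4000 = 0.00025 per second.
P(X > 2650) = e^(−λ·2650) = e^(−0.6625) ≈ 0.5156.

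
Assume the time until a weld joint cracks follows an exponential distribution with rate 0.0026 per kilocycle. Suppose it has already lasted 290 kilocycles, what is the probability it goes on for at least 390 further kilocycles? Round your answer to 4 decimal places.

0.3628

By the memoryless property, P(X > 290+390 | X > 290) = P(X > 390).
P(X > 390) = e^(−1.014) ≈ 0.3628.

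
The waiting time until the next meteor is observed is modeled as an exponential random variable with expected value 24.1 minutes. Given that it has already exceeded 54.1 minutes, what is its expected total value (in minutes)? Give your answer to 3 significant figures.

78.2

The rate is λ = 1/24.1 = 0.0414938 per minute.
By memorylessness, E[X | X > 54.1] = 54.1 + 1/λ = 54.1 + 24.1 = 78.2 minutes.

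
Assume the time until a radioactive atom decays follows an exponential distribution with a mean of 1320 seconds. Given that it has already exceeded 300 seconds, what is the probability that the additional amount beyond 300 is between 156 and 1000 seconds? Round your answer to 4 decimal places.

The rate is λ = 1/1320 = 0.000757576 per second.
Memoryless: the residual past 300 is again Exp(λ).
P(156 < residual < 1000) = e^(−λ·156) − e^(−λ·1000) = 0.88853 − 0.46880 ≈ 0.4197.

0.4197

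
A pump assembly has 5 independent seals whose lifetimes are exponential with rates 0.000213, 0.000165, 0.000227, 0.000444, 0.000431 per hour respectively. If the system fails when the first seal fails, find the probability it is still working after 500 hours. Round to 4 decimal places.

The time to first failure is exponential with rate Σλ = 0.000213 + 0.000165 + 0.000227 + 0.000444 + 0.000431 = 0.00148.
P(min > 500) = e^(−0.00148·500) = e^(−0.74) ≈ 0.4771.

0.4771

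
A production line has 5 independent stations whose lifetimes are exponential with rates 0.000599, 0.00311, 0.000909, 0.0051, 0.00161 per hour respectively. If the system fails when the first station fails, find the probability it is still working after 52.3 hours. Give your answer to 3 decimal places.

0.553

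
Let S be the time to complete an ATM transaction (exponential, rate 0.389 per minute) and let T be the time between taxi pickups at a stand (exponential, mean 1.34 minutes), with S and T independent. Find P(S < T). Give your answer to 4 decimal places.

0.3427

λ_1 = 0.389, λ_2 = 1/1.34 = 0.746269.
For independent exponentials, P(S < T) = λ_1/(λ_1+λ_2) = 0.389/1.13527 ≈ 0.3427.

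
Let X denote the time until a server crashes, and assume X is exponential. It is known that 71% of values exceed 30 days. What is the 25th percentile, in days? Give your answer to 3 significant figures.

e^(−λ·30) = 0.71 ⇒ λ = −ln(0.71)/30 = 0.0114163.
25th percentile: 1 − e^(−λt) = 0.25, t = −ln(0.75)/λ = 25.1991 days.

25.2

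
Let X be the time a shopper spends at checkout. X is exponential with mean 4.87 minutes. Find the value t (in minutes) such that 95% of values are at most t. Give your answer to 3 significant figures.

14.6

The rate is λ = 1/4.87 = 0.205339 per minute.
Set 1 − e^(−λt) = 0.95, so t = −ln(0.05)/λ = 2.9957/0.205339 ≈ 14.5892 minutes.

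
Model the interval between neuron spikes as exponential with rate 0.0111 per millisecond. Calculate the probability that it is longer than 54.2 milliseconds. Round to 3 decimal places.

P(X > 54.2) = e^(−λ·54.2) = e^(−0.60162) ≈ 0.548.

0.548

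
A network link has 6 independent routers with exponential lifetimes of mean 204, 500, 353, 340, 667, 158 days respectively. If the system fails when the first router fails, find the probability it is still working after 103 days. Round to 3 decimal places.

The first failure time is exponential with rate Σλ_i = 1/204 + 1/500 + 1/353 + 1/340 + 1/667 + 1/158 = 0.0205044 per day.
P(min > 103) = e^(−0.0205044·103) = e^(−2.1119) ≈ 0.121.

0.121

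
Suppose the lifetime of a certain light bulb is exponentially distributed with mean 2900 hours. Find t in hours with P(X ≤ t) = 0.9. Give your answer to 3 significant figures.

The rate is λ = 1/2900 = 0.000344828 per hour.
Set 1 − e^(−λt) = 0.9, so t = −ln(0.1)/λ = 2.3026/0.000344828 ≈ 6677.5 hours.

6680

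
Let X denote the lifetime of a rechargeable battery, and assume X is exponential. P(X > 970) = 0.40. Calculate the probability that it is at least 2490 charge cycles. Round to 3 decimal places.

e^(−λ·970) = 0.40 ⇒ λ = −ln(0.40)/970 = 0.00094463.
P(X > 2490) = e^(−0.00094463·2490) = e^(−2.3521) ≈ 0.095.

0.095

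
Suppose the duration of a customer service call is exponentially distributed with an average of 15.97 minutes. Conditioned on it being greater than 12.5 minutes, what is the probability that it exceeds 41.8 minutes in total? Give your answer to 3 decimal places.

The rate is λ = 1/15.97 = 0.0626174 per minute.
P(X > s+t | X > s) = e^(−λ(s+t))/e^(−λs) = e^(−λt), independent of s = 12.5.
P(X > 29.3) = e^(−1.8347) ≈ 0.160.

0.160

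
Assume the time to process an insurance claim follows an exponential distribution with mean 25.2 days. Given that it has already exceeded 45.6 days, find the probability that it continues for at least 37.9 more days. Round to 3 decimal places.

0.222

The rate is λ = 1/25.2 = 0.0396825 per day.
P(X > s+t | X > s) = e^(−λ(s+t))/e^(−λs) = e^(−λt), independent of s = 45.6.
P(X > 37.9) = e^(−1.504) ≈ 0.222.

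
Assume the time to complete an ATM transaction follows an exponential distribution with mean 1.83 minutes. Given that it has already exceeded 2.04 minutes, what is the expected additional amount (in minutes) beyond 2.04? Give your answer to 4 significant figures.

The rate is λ = 1/1.83 = 0.546448 per minute.
By memorylessness, the remaining amount past any threshold is again Exp(λ) with mean 1/λ = 1.83 minutes.

1.830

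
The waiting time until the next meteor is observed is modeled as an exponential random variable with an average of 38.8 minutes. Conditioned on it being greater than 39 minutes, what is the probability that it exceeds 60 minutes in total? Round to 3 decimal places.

The rate is λ = 1/38.8 = 0.0257732 per minute.
P(X > s+t | X > s) = e^(−λ(s+t))/e^(−λs) = e^(−λt), independent of s = 39.
P(X > 21) = e^(−0.54124) ≈ 0.582.

0.582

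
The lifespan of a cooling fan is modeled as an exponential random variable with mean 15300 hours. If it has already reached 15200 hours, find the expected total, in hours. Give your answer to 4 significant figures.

30500

The rate is λ = 1/15300 = 0.0000653595 per hour.
By memorylessness, E[X | X > 15200] = 15200 + 1/λ = 15200 + 15300 = 30500 hours.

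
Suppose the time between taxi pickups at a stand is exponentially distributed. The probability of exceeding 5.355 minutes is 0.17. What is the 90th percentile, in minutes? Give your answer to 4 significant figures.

6.959

e^(−λ·5.355) = 0.17 ⇒ λ = −ln(0.17)/5.355 = 0.330898.
90th percentile: 1 − e^(−λt) = 0.9, t = −ln(0.1)/λ = 6.9586 minutes.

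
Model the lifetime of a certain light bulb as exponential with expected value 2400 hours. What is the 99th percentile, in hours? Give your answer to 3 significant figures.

11100

The rate is λ = 1/2400 = 0.000416667 per hour.
Set 1 − e^(−λt) = 0.99, so t = −ln(0.01)/λ = 4.6052/0.000416667 ≈ 11052.4 hours.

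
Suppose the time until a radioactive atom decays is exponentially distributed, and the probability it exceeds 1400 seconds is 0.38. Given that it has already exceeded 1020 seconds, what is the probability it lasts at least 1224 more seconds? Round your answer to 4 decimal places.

From e^(−λ·1400) = 0.38, λ = −ln(0.38)/1400 = 0.000691131.
Memoryless: P(X > 1020+1224 | X > 1020) = P(X > 1224) = e^(−0.000691131·1224) ≈ 0.4292.

0.4292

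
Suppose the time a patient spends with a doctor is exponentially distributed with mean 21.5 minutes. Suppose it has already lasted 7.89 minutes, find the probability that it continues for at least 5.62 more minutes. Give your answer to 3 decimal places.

0.770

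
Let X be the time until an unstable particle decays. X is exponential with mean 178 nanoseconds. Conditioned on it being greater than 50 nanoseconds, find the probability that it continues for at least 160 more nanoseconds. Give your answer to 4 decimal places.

0.4070

The rate is λ = 1/178 = 0.00561798 per nanosecond.
By the memoryless property, P(X > 50+160 | X > 50) = P(X > 160).
P(X > 160) = e^(−0.89888) ≈ 0.4070.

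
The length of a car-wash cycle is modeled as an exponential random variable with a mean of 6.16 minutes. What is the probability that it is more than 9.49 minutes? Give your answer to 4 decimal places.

0.2143

The rate is λ = 1/6.16 = 0.162338 per minute.
P(X > 9.49) = e^(−λ·9.49) = e^(−1.5406) ≈ 0.2143.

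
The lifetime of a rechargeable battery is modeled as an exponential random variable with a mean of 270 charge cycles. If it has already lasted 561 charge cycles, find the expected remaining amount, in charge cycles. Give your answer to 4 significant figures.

270.0

The rate is λ = 1/270 = 0.0037037 per charge cycle.
By memorylessness, the remaining amount past any threshold is again Exp(λ) with mean 1/λ = 270 charge cycles.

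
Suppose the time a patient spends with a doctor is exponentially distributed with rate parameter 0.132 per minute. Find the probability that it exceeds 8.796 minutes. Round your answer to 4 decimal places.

P(X > 8.796) = e^(−λ·8.796) = e^(−1.1611) ≈ 0.3132.

0.3132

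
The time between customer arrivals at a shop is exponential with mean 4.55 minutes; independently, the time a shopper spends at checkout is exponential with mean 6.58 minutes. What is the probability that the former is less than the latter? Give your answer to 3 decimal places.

λ_1 = 1/4.55 = 0.21978, λ_2 = 1/6.58 = 0.151976.
For independent exponentials, P(the former < the latter) = λ_1/(λ_1+λ_2) = 0.21978/0.371756 ≈ 0.591.

0.591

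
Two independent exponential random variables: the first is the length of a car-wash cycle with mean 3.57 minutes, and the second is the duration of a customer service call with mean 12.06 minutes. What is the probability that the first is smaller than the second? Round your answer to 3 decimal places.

0.772

λ_1 = 1/3.57 = 0.280112, λ_2 = 1/12.06 = 0.0829187.
For independent exponentials, P(the first < the second) = λ_1/(λ_1+λ_2) = 0.280112/0.363031 ≈ 0.772.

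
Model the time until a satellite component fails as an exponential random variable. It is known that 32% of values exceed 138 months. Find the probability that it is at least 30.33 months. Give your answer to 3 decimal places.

0.778

e^(−λ·138) = 0.32 ⇒ λ = −ln(0.32)/138 = 0.00825677.
P(X > 30.33) = e^(−0.00825677·30.33) = e^(−0.25043) ≈ 0.778.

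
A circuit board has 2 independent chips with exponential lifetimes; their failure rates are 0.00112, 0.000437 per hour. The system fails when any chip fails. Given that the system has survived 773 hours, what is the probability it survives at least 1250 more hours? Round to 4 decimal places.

0.1428

Time to first failure ~ Exp(Σλ) with Σλ = 0.001557.
By memorylessness, P(T > 773+1250 | T > 773) = P(T > 1250) = e^(−0.001557·1250) ≈ 0.1428.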